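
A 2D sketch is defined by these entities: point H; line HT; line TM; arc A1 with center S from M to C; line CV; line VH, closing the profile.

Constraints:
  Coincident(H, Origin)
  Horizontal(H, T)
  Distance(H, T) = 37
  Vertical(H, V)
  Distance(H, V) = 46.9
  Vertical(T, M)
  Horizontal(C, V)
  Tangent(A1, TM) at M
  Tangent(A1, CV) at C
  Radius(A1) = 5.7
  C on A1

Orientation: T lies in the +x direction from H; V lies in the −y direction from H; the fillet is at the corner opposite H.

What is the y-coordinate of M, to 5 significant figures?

-41.200

H is at the origin; H and T share the same y with |HT| = 37.0 and T on the +x side, so T = (37.000, 0.0000). H and V share the same x with |HV| = 46.9 and V on the −y side, so V = (0.0000, -46.900). The virtual corner opposite H is at (37.000, -46.900). Tangency of A1 to TM means the radius SM is perpendicular to TM and A1 meets CV tangentially, so SC is at right angles to CV, with radius 5.7, so the center S sits 5.7 in from both sides at S = (31.300, -41.200). That places the tangent points at M = (37.000, -41.200) on TM and C = (31.300, -46.900) on CV. So M.y = -41.200.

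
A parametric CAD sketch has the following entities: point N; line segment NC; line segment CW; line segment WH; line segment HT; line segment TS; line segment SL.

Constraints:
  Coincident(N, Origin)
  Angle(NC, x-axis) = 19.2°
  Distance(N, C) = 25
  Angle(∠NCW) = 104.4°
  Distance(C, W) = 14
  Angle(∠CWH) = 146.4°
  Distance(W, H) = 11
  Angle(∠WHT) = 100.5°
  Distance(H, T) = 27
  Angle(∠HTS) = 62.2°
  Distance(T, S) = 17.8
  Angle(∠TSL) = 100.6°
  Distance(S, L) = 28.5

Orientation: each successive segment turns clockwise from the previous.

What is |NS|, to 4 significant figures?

10.38

N is at the origin; NC runs at 19.2° with length 25.0, so C = (23.61, 8.222). ∠NCW = 104.4° gives CW at -56.40° from the x-axis; with |CW| = 14.0, W = (31.36, -3.439). ∠CWH = 146.4° gives WH at -90.00° from the x-axis; with |WH| = 11.0, H = (31.36, -14.44). ∠WHT = 100.5° gives HT at -169.5° from the x-axis; with |HT| = 27.0, T = (4.809, -19.36). ∠HTS = 62.2° gives TS at 72.70° from the x-axis; with |TS| = 17.8, S = (10.10, -2.365). Then |NS| = |S − N| = 10.38.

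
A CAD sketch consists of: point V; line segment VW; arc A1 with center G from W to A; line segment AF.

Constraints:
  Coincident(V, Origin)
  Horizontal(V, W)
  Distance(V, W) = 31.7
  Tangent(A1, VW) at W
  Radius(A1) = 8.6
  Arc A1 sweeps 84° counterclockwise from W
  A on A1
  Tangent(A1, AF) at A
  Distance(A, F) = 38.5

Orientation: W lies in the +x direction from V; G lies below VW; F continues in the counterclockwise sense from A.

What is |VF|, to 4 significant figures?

49.81

V is at the origin; VW is horizontal with |VW| = 31.7 and W on the +x side, so W = (31.70, 0.000). A1 meets VW tangentially, so GW is at right angles to VW, so G = W + (0, -8.6) = (31.70, -8.600). On A1, W sits at bearing 90° from G; an 84° counterclockwise sweep puts A at bearing 174°, so A = G + 8.6·(cos 174°, sin 174°) = (23.15, -7.701). Tangency of A1 to AF means the radius GA is perpendicular to AF, so AF runs along (−sin 174°, cos 174°); with |AF| = 38.5, F = (19.12, -45.99). Then |VF| = |F − V| = 49.81.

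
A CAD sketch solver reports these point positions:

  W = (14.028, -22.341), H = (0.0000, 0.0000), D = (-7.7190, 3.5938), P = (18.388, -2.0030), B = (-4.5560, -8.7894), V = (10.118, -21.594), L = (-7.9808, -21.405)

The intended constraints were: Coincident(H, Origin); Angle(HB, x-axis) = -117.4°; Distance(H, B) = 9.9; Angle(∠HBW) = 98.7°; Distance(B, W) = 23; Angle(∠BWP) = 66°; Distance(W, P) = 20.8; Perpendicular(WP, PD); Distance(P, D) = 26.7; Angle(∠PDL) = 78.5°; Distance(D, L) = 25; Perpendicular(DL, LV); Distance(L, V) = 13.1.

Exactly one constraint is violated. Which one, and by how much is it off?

Distance(L, V) = 13.1 — off by 5.00.

H = (0.00, 0.00) ✓; HB at -117.4° ✓; |HB| = 9.900 ✓; ∠HBW = 98.70° ✓; |BW| = 23.00 ✓; ∠BWP = 66.00° ✓; |WP| = 20.80 ✓; ∠(WP, PD) = 90.00° ✓; |PD| = 26.70 ✓; ∠PDL = 78.50° ✓; |DL| = 25.00 ✓; ∠(DL, LV) = 90.00° ✓; |LV| = 18.10 ✗.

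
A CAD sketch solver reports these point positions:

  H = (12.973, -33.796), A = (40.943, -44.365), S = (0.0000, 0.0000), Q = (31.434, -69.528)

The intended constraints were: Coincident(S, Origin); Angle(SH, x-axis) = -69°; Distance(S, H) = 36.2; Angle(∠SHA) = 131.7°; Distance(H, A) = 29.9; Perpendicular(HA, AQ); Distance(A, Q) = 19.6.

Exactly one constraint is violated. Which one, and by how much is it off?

Distance(A, Q) = 19.6 — off by 7.30.

S = (0.00, 0.00) ✓; SH at -69.00° ✓; |SH| = 36.20 ✓; ∠SHA = 131.7° ✓; |HA| = 29.90 ✓; ∠(HA, AQ) = 90.00° ✓; |AQ| = 26.90 ✗.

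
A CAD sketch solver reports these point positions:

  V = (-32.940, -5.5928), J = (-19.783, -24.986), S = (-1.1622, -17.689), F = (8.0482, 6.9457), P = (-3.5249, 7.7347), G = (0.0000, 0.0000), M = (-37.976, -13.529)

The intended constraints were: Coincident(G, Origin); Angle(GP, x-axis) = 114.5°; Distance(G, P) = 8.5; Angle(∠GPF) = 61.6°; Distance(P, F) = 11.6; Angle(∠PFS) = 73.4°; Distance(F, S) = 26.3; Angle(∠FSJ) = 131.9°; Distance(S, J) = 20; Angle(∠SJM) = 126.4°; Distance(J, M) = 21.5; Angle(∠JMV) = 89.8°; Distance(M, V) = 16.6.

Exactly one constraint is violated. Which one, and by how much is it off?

Distance(M, V) = 16.6 — off by 7.20.

G = (0.00, 0.00) ✓; GP at 114.5° ✓; |GP| = 8.500 ✓; ∠GPF = 61.60° ✓; |PF| = 11.60 ✓; ∠PFS = 73.40° ✓; |FS| = 26.30 ✓; ∠FSJ = 131.9° ✓; |SJ| = 20.00 ✓; ∠SJM = 126.4° ✓; |JM| = 21.50 ✓; ∠JMV = 89.80° ✓; |MV| = 9.399 ✗.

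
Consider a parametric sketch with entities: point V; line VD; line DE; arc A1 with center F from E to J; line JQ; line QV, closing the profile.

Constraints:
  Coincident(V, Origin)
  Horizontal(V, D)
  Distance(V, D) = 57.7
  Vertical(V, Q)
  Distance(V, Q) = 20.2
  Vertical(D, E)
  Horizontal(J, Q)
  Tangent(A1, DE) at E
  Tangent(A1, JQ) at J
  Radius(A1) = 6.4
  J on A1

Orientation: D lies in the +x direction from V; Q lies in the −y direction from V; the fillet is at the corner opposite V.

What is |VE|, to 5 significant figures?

59.327

V is at the origin; VD is horizontal with |VD| = 57.7 and D on the +x side, so D = (57.700, 0.0000). VQ is vertical with |VQ| = 20.2 and Q on the −y side, so Q = (0.0000, -20.200). The virtual corner opposite V is at (57.700, -20.200). Tangency of A1 to DE means the radius FE is perpendicular to DE and since A1 is tangent to JQ there, FJ ⟂ JQ, with radius 6.4, so the center F sits 6.4 in from both sides at F = (51.300, -13.800). That places the tangent points at E = (57.700, -13.800) on DE and J = (51.300, -20.200) on JQ. Then |VE| = |E − V| = 59.327.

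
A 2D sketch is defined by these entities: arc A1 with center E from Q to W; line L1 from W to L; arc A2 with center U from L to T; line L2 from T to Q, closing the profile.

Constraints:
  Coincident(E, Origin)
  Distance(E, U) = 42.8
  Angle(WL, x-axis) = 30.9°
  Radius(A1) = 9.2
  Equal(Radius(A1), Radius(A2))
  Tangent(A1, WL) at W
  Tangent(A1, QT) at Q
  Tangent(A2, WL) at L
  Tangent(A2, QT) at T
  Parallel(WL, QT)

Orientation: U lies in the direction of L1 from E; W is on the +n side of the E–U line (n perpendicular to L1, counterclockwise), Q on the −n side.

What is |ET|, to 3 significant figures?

43.8

The slot axis is L1's direction at 30.9°, so u = (cos 30.9°, sin 30.9°) = (0.858, 0.514) and n = (−sin 30.9°, cos 30.9°) = (-0.514, 0.858). E is at the origin and U lies 42.8 along u from E, so U = 42.8·u = (36.7, 22.0). Tangency of A1 to both parallel lines with radius 9.2 puts W and Q at E ± 9.2·n: W = (-4.72, 7.89), Q = (4.72, -7.89). Equal radii place L and T the same way about U: L = U + 9.2·n = (32.0, 29.9), T = U − 9.2·n = (41.4, 14.1). Then |ET| = |T − E| = 43.8.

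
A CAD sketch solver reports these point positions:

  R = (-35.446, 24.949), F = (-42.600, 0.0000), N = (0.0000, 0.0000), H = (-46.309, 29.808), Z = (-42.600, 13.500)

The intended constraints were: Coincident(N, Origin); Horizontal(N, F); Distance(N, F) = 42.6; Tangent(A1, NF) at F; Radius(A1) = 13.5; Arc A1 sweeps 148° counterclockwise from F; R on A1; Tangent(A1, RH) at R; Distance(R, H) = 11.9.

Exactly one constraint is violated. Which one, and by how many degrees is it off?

Tangent(A1, RH) at R — off by 7.90°.

N = (0.00, 0.00) ✓; N.y = 0.00, F.y = 0.00 ✓; |NF| = 42.60 ✓; ∠(ZF, FN) = 90.00° ✓; |ZF| = 13.50 ✓; bearing(Z→R) − bearing(Z→F) = 148.0° ✓; |ZR| = 13.50 ✓; ∠(ZR, RH) = 82.10° ✗; |RH| = 11.90 ✓.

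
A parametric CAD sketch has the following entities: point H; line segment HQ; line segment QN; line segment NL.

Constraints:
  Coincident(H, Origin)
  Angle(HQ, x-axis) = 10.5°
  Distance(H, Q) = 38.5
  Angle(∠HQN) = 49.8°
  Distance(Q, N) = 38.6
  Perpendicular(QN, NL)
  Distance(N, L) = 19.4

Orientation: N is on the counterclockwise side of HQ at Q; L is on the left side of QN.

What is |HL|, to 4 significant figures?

17.01

∠HQN = 49.8°, so QN runs at 10.5° + (180° − 49.8°) = 140.7° from the x-axis; with |QN| = 38.6, N = Q + 38.6·(cos 140.7°, sin 140.7°) = (7.985, 31.46). The perpendicularity gives NL at right angles to QN; with |NL| = 19.4 on the left of QN, L = N + 19.4·(-0.6334, -0.7738) = (-4.303, 16.45). Then |HL| = |L − H| = 17.01.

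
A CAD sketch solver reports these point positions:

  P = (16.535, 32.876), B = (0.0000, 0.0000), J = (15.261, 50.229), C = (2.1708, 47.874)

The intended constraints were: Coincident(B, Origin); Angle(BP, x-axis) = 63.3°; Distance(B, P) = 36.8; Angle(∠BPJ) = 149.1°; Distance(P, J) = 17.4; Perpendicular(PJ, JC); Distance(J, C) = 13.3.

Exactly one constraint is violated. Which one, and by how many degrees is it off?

Perpendicular(PJ, JC) — off by 6.00°.

B = (0.00, 0.00) ✓; BP at 63.30° ✓; |BP| = 36.80 ✓; ∠BPJ = 149.1° ✓; |PJ| = 17.40 ✓; ∠(PJ, JC) = 96.00° ✗; |JC| = 13.30 ✓.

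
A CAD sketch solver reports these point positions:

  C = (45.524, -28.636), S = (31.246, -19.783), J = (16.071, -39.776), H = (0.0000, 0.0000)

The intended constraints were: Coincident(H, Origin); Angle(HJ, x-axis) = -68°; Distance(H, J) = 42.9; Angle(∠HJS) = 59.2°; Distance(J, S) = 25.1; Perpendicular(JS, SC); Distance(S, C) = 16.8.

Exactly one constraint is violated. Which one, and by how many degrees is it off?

Perpendicular(JS, SC) — off by 5.40°.

H = (0.00, 0.00) ✓; HJ at -68.00° ✓; |HJ| = 42.90 ✓; ∠HJS = 59.20° ✓; |JS| = 25.10 ✓; ∠(JS, SC) = 84.60° ✗; |SC| = 16.80 ✓.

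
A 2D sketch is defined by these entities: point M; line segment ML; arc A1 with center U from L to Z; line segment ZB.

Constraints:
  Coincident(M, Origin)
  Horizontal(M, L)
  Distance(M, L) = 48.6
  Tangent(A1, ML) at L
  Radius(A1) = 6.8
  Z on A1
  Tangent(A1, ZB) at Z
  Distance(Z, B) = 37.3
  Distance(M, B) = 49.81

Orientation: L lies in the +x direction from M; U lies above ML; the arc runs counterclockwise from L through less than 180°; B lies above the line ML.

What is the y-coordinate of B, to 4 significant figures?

39.81

Checks: |UZ| = 6.800 ✓; ∠(UZ, ZB) = 90.00° ✓; |ZB| = 37.30 ✓; |MB| = 49.81 ✓.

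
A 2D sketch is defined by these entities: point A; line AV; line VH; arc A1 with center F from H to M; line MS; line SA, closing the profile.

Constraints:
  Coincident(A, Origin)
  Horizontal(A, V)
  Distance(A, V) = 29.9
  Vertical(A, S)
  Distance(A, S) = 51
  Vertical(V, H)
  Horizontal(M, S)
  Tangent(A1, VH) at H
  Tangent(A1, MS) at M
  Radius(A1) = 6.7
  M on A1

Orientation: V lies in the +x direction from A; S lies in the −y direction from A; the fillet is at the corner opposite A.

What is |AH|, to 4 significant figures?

53.45

A is at the origin; AV is horizontal with |AV| = 29.9 and V on the +x side, so V = (29.90, 0.000). AS is vertical with |AS| = 51.0 and S on the −y side, so S = (0.000, -51.00). The virtual corner opposite A is at (29.90, -51.00). A1 meets VH tangentially, so FH is at right angles to VH and tangency of A1 to MS means the radius FM is perpendicular to MS, with radius 6.7, so the center F sits 6.7 in from both sides at F = (23.20, -44.30). That places the tangent points at H = (29.90, -44.30) on VH and M = (23.20, -51.00) on MS. Then |AH| = |H − A| = 53.45.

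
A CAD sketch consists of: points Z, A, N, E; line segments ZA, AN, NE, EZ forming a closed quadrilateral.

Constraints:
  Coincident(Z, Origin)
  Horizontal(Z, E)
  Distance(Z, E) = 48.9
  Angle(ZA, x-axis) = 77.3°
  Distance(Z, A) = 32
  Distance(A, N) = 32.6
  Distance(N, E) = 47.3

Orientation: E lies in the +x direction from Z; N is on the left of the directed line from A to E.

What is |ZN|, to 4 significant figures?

58.27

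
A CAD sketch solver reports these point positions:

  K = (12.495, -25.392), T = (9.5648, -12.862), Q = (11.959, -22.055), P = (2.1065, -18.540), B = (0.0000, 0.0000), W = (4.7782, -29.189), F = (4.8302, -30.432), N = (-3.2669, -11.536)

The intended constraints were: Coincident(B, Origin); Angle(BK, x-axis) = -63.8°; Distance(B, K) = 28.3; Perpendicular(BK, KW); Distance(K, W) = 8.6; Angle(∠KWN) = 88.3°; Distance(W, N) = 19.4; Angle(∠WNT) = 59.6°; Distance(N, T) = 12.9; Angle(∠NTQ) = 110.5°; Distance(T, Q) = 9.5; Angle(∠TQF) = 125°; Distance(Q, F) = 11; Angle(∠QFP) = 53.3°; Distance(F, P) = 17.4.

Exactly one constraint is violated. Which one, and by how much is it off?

Distance(F, P) = 17.4 — off by 5.20.

B = (0.00, 0.00) ✓; BK at -63.80° ✓; |BK| = 28.30 ✓; ∠(BK, KW) = 90.00° ✓; |KW| = 8.600 ✓; ∠KWN = 88.30° ✓; |WN| = 19.40 ✓; ∠WNT = 59.60° ✓; |NT| = 12.90 ✓; ∠NTQ = 110.5° ✓; |TQ| = 9.500 ✓; ∠TQF = 125.0° ✓; |QF| = 11.00 ✓; ∠QFP = 53.30° ✓; |FP| = 12.20 ✗.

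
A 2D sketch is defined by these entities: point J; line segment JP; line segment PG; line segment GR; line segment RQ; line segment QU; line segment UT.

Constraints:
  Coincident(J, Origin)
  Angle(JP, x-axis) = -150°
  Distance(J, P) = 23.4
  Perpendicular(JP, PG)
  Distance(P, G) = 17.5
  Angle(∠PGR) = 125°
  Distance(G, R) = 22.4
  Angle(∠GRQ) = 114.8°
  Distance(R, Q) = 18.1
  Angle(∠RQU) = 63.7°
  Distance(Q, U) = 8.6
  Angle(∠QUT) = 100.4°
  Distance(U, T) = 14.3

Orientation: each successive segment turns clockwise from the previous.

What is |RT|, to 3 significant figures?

3.83

J is at the origin; JP runs at -150.0° with length 23.4, so P = (-20.3, -11.7). The perpendicularity gives PG at right angles to JP, so PG runs at 120°; with |PG| = 17.5, G = (-29.0, 3.46). ∠PGR = 125.0° gives GR at 65.0° from the x-axis; with |GR| = 22.4, R = (-19.5, 23.8). ∠GRQ = 114.8° gives RQ at -0.200° from the x-axis; with |RQ| = 18.1, Q = (-1.45, 23.7). ∠RQU = 63.7° gives QU at -116° from the x-axis; with |QU| = 8.6, U = (-5.29, 16.0). ∠QUT = 100.4° gives UT at 164° from the x-axis; with |UT| = 14.3, T = (-19.0, 20.0). Then |RT| = |T − R| = 3.83.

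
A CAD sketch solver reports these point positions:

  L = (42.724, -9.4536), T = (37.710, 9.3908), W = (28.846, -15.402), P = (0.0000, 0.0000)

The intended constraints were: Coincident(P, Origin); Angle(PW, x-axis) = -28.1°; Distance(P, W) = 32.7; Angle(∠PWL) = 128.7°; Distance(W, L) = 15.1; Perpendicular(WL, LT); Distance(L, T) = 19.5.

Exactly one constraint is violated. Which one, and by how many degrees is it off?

Perpendicular(WL, LT) — off by 8.30°.

P = (0.00, 0.00) ✓; PW at -28.10° ✓; |PW| = 32.70 ✓; ∠PWL = 128.7° ✓; |WL| = 15.10 ✓; ∠(WL, LT) = 81.70° ✗; |LT| = 19.50 ✓.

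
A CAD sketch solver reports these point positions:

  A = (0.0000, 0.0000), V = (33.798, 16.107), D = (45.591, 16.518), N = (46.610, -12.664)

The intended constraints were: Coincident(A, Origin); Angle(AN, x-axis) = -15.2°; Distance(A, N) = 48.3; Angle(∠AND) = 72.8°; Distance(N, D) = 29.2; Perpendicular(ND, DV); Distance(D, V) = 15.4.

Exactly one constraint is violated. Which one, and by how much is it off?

Distance(D, V) = 15.4 — off by 3.60.

A = (0.00, 0.00) ✓; AN at -15.20° ✓; |AN| = 48.30 ✓; ∠AND = 72.80° ✓; |ND| = 29.20 ✓; ∠(ND, DV) = 90.00° ✓; |DV| = 11.80 ✗.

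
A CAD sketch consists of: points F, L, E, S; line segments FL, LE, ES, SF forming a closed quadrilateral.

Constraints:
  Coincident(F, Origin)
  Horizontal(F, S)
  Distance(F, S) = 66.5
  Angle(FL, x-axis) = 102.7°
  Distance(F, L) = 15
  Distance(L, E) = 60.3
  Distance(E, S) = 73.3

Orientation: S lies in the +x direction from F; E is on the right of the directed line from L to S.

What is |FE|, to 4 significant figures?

45.31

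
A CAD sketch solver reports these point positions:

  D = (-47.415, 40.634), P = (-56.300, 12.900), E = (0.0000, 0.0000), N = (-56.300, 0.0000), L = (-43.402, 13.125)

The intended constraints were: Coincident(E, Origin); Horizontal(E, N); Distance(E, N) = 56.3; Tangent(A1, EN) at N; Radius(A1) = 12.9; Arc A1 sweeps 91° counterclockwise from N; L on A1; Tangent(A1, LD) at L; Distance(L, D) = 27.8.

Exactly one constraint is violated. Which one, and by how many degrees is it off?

Tangent(A1, LD) at L — off by 7.30°.

E = (0.00, 0.00) ✓; E.y = 0.00, N.y = 0.00 ✓; |EN| = 56.30 ✓; ∠(PN, NE) = 90.00° ✓; |PN| = 12.90 ✓; bearing(P→L) − bearing(P→N) = 91.00° ✓; |PL| = 12.90 ✓; ∠(PL, LD) = 82.70° ✗; |LD| = 27.80 ✓.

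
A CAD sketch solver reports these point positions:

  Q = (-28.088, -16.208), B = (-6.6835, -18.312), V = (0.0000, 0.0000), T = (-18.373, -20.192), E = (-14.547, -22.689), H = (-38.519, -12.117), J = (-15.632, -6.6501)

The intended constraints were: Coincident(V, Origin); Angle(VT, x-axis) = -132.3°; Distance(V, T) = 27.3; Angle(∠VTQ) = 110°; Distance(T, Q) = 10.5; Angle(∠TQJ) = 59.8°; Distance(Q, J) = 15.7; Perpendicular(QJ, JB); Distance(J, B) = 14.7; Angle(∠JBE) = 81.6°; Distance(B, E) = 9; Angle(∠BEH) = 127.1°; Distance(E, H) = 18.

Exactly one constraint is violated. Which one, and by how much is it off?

Distance(E, H) = 18 — off by 8.20.

V = (0.00, 0.00) ✓; VT at -132.3° ✓; |VT| = 27.30 ✓; ∠VTQ = 110.0° ✓; |TQ| = 10.50 ✓; ∠TQJ = 59.80° ✓; |QJ| = 15.70 ✓; ∠(QJ, JB) = 90.00° ✓; |JB| = 14.70 ✓; ∠JBE = 81.60° ✓; |BE| = 9.000 ✓; ∠BEH = 127.1° ✓; |EH| = 26.20 ✗.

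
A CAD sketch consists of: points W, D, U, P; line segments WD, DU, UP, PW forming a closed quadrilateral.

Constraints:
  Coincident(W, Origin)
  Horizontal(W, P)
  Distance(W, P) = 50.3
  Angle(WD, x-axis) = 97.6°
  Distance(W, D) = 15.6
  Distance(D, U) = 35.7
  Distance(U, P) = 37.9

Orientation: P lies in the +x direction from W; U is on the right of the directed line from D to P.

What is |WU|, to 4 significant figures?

22.07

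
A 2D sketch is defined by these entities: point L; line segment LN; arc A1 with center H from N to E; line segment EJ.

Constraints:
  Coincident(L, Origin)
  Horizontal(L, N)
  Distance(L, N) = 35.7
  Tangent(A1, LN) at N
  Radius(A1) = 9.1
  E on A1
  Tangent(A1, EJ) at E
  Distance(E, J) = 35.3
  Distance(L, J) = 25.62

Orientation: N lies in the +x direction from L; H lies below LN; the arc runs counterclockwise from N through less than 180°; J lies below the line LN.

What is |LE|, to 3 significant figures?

29.8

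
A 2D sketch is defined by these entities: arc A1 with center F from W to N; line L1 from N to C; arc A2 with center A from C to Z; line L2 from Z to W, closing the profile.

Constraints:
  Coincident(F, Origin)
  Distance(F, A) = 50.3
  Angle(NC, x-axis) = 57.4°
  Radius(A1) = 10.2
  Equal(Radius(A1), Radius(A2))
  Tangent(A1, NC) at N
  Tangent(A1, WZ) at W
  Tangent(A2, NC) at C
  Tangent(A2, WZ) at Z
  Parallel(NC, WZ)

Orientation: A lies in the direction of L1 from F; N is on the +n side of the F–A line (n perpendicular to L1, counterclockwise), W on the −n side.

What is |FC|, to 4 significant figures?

51.32

Tangency of A1 to both parallel lines with radius 10.2 puts N and W at F ± 10.2·n: N = (-8.593, 5.495), W = (8.593, -5.495). Equal radii place C and Z the same way about A: C = A + 10.2·n = (18.51, 47.87), Z = A − 10.2·n = (35.69, 36.88). Then |FC| = |C − F| = 51.32.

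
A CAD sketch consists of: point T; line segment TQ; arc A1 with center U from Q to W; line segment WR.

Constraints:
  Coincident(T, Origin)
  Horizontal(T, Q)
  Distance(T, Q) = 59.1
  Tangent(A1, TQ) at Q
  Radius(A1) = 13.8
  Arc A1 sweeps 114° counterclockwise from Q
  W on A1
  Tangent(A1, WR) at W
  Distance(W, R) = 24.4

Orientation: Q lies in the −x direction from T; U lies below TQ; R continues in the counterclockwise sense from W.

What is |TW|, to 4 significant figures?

74.29

T is at the origin; TQ is horizontal with |TQ| = 59.1 and Q on the −x side, so Q = (-59.10, 0.000). Since A1 is tangent to TQ there, UQ ⟂ TQ, so U = Q + (0, -13.8) = (-59.10, -13.80). On A1, Q sits at bearing 90° from U; a 114° counterclockwise sweep puts W at bearing 204°, so W = U + 13.8·(cos 204°, sin 204°) = (-71.71, -19.41). Then |TW| = |W − T| = 74.29.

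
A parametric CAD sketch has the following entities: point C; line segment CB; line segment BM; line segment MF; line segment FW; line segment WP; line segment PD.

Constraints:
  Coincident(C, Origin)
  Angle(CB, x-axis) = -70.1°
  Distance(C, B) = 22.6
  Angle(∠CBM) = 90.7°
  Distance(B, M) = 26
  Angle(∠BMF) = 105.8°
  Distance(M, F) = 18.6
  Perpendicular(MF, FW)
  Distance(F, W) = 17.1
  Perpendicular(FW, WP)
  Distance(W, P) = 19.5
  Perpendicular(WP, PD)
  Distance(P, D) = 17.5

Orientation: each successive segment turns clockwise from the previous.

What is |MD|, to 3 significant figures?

0.985

FW ⟂ WP, so WP runs at -53.6°; with |WP| = 19.5, P = (-2.35, -21.0). WP is perpendicular to PD, so PD runs at -144°; with |PD| = 17.5, D = (-16.4, -31.4). Then |MD| = |D − M| = 0.985.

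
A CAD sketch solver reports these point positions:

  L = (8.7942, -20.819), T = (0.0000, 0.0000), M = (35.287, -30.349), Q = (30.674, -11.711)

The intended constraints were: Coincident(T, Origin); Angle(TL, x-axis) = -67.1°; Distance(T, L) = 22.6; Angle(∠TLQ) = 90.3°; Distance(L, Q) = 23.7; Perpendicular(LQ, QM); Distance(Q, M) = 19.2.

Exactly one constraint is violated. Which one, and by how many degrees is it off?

Perpendicular(LQ, QM) — off by 8.70°.

T = (0.00, 0.00) ✓; TL at -67.10° ✓; |TL| = 22.60 ✓; ∠TLQ = 90.30° ✓; |LQ| = 23.70 ✓; ∠(LQ, QM) = 98.70° ✗; |QM| = 19.20 ✓.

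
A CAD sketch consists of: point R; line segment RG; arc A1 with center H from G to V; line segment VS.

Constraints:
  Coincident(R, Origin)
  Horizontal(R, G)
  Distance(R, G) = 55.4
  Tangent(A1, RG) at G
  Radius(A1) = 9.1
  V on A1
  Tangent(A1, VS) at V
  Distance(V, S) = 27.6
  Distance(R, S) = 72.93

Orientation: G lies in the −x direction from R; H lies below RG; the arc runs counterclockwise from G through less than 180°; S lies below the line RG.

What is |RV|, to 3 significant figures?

65.2

Checks: |HV| = 9.100 ✓; ∠(HV, VS) = 90.00° ✓; |VS| = 27.60 ✓; |RS| = 72.93 ✓.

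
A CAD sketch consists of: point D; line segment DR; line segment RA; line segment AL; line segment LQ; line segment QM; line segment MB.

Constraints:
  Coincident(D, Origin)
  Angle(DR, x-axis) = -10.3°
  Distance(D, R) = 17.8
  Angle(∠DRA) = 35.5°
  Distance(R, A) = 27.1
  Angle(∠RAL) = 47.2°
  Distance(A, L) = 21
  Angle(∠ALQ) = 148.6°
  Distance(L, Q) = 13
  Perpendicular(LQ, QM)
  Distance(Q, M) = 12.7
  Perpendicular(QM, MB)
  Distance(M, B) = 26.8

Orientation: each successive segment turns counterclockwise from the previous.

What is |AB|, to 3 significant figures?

4.48

LQ is perpendicular to QM, so QM runs at 28.4°; with |QM| = 12.7, M = (14.9, -10.1). QM is perpendicular to MB, so MB runs at 118°; with |MB| = 26.8, B = (2.13, 13.5). Then |AB| = |B − A| = 4.48.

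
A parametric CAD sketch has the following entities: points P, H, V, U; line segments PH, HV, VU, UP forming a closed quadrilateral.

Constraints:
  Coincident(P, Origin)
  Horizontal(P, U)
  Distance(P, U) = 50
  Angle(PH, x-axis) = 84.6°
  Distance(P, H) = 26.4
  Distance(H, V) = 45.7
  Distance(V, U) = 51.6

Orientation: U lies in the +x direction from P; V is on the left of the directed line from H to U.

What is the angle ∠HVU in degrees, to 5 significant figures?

67.530°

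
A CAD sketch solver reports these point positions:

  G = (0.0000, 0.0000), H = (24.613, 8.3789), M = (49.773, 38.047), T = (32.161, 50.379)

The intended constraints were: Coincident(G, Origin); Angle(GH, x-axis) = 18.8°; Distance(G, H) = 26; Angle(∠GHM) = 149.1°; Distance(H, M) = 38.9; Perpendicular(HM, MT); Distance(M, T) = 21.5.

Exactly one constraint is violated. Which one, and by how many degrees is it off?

Perpendicular(HM, MT) — off by 5.30°.

G = (0.00, 0.00) ✓; GH at 18.80° ✓; |GH| = 26.00 ✓; ∠GHM = 149.1° ✓; |HM| = 38.90 ✓; ∠(HM, MT) = 95.30° ✗; |MT| = 21.50 ✓.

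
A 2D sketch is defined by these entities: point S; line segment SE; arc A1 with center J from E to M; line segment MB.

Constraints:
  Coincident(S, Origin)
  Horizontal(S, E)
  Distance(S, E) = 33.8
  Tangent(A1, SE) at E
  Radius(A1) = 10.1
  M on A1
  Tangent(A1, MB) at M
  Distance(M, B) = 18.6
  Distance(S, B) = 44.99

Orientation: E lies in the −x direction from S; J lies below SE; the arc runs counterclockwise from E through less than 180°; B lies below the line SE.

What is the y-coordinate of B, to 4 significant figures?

-31.22

S is at the origin; SE is horizontal with |SE| = 33.8 and E on the −x side, so E = (-33.80, 0.000). Since A1 is tangent to SE there, JE ⟂ SE, so J = E + (0, -10.1) = (-33.80, -10.10). Since JM ⟂ MB (tangency), |JB| = √(10.1² + 18.6²) = 21.17 regardless of where M sits on A1. So B lies on both circle(S, 44.99) and circle(J, 21.17); the below-SE intersection is B = (-32.40, -31.22). M is the foot of the tangent from B: M = (-42.34, -15.50).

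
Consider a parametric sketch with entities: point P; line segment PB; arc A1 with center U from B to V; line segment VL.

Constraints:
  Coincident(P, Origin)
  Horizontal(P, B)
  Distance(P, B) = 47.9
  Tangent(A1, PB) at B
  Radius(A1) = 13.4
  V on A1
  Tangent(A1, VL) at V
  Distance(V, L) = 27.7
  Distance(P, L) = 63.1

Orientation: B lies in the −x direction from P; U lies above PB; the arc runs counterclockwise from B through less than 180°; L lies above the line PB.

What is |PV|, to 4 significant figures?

39.75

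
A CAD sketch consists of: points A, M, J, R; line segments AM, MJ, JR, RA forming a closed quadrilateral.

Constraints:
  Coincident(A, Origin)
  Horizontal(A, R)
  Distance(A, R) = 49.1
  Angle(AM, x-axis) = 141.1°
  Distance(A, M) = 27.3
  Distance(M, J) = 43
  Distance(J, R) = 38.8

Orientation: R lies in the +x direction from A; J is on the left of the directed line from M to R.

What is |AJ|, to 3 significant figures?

33.6

Checks: |MJ| = 43.00 ✓; |JR| = 38.80 ✓.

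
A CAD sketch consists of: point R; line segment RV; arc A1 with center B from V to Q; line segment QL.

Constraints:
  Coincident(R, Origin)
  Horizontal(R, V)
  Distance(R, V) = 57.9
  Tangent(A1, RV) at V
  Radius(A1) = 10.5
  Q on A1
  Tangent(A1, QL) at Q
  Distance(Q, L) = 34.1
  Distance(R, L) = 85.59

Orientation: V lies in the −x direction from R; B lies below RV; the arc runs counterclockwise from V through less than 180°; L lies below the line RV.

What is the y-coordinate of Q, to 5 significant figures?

-8.5527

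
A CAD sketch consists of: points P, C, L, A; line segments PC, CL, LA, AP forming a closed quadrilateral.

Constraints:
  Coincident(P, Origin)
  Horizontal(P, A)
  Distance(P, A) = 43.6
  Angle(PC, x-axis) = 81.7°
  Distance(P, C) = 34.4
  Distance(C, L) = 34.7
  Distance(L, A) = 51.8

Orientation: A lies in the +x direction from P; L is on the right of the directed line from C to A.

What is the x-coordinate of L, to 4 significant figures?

-8.164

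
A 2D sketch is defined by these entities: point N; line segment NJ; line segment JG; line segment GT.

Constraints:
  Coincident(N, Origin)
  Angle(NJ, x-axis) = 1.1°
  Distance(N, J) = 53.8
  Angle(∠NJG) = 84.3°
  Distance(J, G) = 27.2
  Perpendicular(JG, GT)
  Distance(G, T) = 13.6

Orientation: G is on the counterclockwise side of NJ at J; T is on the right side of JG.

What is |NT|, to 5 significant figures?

70.602

N is at the origin; NJ runs at 1.1° with length 53.8, so J = 53.8·(cos 1.1°, sin 1.1°) = (53.790, 1.0328). ∠NJG = 84.3°, so JG runs at 1.1° + (180° − 84.3°) = 96.800° from the x-axis; with |JG| = 27.2, G = J + 27.2·(cos 96.800°, sin 96.800°) = (50.569, 28.041). JG is perpendicular to GT; with |GT| = 13.6 on the right of JG, T = G + 13.6·(0.99297, 0.11840) = (64.074, 29.652). Then |NT| = |T − N| = 70.602.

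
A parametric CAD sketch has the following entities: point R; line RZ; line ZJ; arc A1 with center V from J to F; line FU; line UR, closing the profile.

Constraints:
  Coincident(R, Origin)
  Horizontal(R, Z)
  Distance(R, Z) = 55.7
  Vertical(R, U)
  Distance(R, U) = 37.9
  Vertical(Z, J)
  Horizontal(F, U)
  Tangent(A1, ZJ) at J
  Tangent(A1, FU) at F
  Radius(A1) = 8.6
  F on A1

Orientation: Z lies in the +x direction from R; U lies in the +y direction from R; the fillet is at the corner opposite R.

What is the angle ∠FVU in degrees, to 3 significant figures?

79.7°

R is at the origin; R and Z share the same y with |RZ| = 55.7 and Z on the +x side, so Z = (55.7, 0.00). RU is vertical with |RU| = 37.9 and U on the +y side, so U = (0.00, 37.9). The virtual corner opposite R is at (55.7, 37.9). A1 meets ZJ tangentially, so VJ is at right angles to ZJ and A1 meets FU tangentially, so VF is at right angles to FU, with radius 8.6, so the center V sits 8.6 in from both sides at V = (47.1, 29.3). That places the tangent points at J = (55.7, 29.3) on ZJ and F = (47.1, 37.9) on FU. Then cos ∠FVU = VF·VU / (|VF||VU|), giving 79.7°.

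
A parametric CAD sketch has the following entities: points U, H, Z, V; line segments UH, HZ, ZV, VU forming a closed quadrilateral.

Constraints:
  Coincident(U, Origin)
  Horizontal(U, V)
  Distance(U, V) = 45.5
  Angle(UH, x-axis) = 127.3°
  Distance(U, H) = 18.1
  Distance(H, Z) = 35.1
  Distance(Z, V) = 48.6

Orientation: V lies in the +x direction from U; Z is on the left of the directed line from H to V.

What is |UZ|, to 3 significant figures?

40.8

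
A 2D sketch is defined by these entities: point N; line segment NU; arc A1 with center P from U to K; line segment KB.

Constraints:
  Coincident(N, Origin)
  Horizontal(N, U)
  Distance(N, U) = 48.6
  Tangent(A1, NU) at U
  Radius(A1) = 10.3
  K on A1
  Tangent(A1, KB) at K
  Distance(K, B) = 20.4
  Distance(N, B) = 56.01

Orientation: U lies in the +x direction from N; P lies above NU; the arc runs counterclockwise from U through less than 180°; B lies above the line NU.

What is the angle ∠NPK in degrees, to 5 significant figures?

156.92°

Checks: |PK| = 10.30 ✓; ∠(PK, KB) = 90.00° ✓; |KB| = 20.40 ✓; |NB| = 56.01 ✓.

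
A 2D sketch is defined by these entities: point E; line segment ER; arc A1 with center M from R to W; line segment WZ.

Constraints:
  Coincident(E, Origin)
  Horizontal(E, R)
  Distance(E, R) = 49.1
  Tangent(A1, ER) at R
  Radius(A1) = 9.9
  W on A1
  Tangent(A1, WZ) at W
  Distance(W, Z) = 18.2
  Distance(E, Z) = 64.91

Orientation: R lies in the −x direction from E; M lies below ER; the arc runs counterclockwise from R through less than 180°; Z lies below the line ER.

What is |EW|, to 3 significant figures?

59.9

E is at the origin; E and R share the same y with |ER| = 49.1 and R on the −x side, so R = (-49.1, 0.00). A1 meets ER tangentially, so MR is at right angles to ER, so M = R + (0, -9.9) = (-49.1, -9.90). Since MW ⟂ WZ (tangency), |MZ| = √(9.9² + 18.2²) = 20.7 regardless of where W sits on A1. So Z lies on both circle(E, 64.91) and circle(M, 20.7); the below-ER intersection is Z = (-58.3, -28.4). W is the foot of the tangent from Z: W = (-59.0, -10.3).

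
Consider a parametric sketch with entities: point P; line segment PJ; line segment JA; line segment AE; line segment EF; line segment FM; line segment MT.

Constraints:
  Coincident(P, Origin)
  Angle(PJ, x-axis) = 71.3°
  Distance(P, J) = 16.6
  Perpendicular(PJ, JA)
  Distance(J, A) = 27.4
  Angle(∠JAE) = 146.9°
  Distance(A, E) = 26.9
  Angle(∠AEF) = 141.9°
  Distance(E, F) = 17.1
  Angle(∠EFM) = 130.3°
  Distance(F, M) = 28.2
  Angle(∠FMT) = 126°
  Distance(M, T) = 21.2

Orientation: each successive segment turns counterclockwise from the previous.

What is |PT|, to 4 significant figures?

44.98

P is at the origin; PJ runs at 71.3° with length 16.6, so J = (5.322, 15.72). PJ is perpendicular to JA, so JA runs at 161.3°; with |JA| = 27.4, A = (-20.63, 24.51). ∠JAE = 146.9° gives AE at -165.6° from the x-axis; with |AE| = 26.9, E = (-46.69, 17.82). ∠AEF = 141.9° gives EF at -127.5° from the x-axis; with |EF| = 17.1, F = (-57.10, 4.252). ∠EFM = 130.3° gives FM at -77.80° from the x-axis; with |FM| = 28.2, M = (-51.14, -23.31). ∠FMT = 126.0° gives MT at -23.80° from the x-axis; with |MT| = 21.2, T = (-31.74, -31.87). Then |PT| = |T − P| = 44.98.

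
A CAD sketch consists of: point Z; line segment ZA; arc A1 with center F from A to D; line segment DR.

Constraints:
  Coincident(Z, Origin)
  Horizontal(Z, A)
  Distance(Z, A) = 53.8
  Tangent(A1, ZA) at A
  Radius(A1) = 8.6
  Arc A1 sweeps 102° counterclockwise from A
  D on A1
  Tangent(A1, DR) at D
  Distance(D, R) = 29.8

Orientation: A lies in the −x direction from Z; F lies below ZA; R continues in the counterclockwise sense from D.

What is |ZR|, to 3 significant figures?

68.6

Z is at the origin; ZA is horizontal with |ZA| = 53.8 and A on the −x side, so A = (-53.8, 0.00). A1 meets ZA tangentially, so FA is at right angles to ZA, so F = A + (0, -8.6) = (-53.8, -8.60). On A1, A sits at bearing 90° from F; a 102° counterclockwise sweep puts D at bearing 192°, so D = F + 8.6·(cos 192°, sin 192°) = (-62.2, -10.4). Since A1 is tangent to DR there, FD ⟂ DR, so DR runs along (−sin 192°, cos 192°); with |DR| = 29.8, R = (-56.0, -39.5). Then |ZR| = |R − Z| = 68.6.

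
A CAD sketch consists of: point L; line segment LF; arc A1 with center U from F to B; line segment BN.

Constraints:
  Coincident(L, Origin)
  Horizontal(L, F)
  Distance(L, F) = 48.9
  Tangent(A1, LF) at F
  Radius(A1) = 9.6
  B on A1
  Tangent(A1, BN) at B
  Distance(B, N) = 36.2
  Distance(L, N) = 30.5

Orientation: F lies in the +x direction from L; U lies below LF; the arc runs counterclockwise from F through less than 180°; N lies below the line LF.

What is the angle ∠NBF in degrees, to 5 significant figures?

159.31°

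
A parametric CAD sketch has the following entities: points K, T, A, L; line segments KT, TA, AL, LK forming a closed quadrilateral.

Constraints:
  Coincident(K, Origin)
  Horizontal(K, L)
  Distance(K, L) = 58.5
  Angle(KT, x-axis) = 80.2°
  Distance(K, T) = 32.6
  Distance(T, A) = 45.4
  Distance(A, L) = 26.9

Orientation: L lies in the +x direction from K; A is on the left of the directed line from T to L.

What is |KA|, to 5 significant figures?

56.644

K is at the origin; K and L share the same y with |KL| = 58.5 and L in +x, so L = (58.5, 0). KT runs at 80.2° with |KT| = 32.6, so T = (5.5488, 32.124). A is determined by |TA| = 45.4 and |AL| = 26.9 together: it lies at the intersection of circle(T, 45.4) and circle(L, 26.9). With |TL| = 61.934, the foot of the radical line on TL is 41.765 from T and the perpendicular offset is √(45.4² − 41.765²) = 17.800. Taking the left-of-TL solution: A = (50.489, 25.679).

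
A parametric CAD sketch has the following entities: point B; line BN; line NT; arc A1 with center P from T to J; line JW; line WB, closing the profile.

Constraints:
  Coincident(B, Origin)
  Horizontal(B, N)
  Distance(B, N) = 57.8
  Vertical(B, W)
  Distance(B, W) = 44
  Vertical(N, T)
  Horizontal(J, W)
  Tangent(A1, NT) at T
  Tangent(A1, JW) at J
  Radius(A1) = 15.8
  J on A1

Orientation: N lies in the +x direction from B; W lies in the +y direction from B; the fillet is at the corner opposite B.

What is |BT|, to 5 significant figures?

64.312

B is at the origin; BN is horizontal with |BN| = 57.8 and N on the +x side, so N = (57.800, 0.0000). BW is vertical with |BW| = 44.0 and W on the +y side, so W = (0.0000, 44.000). The virtual corner opposite B is at (57.800, 44.000). The tangent condition forces PT to be normal to NT and A1 meets JW tangentially, so PJ is at right angles to JW, with radius 15.8, so the center P sits 15.8 in from both sides at P = (42.000, 28.200). That places the tangent points at T = (57.800, 28.200) on NT and J = (42.000, 44.000) on JW. Then |BT| = |T − B| = 64.312.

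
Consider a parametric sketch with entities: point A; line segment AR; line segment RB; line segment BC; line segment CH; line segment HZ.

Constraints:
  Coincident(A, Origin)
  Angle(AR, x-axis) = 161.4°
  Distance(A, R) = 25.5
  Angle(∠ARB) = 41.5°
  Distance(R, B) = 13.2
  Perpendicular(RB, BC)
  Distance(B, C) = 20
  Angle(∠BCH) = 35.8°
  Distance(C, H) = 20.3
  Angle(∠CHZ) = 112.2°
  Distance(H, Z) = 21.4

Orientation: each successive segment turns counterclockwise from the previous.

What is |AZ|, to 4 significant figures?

32.16

∠BCH = 35.8° gives CH at 174.1° from the x-axis; with |CH| = 20.3, H = (-20.44, 8.747). ∠CHZ = 112.2° gives HZ at -118.1° from the x-axis; with |HZ| = 21.4, Z = (-30.52, -10.13). Then |AZ| = |Z − A| = 32.16.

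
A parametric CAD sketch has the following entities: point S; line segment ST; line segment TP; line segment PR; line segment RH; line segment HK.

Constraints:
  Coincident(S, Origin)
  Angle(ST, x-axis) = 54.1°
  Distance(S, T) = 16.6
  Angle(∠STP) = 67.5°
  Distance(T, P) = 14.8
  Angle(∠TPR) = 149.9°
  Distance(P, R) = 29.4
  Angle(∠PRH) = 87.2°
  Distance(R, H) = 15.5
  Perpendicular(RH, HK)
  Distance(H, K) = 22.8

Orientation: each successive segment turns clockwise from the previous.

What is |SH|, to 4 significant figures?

28.33

S is at the origin; ST runs at 54.1° with length 16.6, so T = (9.734, 13.45). ∠STP = 67.5° gives TP at -58.40° from the x-axis; with |TP| = 14.8, P = (17.49, 0.8411). ∠TPR = 149.9° gives PR at -88.50° from the x-axis; with |PR| = 29.4, R = (18.26, -28.55). ∠PRH = 87.2° gives RH at 178.7° from the x-axis; with |RH| = 15.5, H = (2.762, -28.20). Then |SH| = |H − S| = 28.33.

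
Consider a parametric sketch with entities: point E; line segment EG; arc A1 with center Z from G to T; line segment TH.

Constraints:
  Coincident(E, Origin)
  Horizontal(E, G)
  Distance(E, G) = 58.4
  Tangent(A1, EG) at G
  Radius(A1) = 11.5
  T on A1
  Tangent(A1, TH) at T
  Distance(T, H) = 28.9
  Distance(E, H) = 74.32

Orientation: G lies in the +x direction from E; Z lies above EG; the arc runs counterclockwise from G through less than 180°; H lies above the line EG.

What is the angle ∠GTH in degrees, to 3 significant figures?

127°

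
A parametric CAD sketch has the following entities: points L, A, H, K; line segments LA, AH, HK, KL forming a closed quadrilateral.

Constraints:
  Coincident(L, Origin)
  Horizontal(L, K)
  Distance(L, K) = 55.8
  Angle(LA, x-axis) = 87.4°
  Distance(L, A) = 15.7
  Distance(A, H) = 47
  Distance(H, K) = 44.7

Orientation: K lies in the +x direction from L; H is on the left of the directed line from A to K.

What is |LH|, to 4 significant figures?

57.70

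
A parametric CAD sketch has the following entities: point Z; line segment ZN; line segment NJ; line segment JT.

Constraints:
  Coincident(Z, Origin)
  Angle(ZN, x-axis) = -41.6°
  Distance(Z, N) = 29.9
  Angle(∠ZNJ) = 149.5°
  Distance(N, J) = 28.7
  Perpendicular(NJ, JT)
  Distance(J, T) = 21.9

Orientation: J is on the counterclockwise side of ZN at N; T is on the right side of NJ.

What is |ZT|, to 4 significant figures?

65.88

∠ZNJ = 149.5°, so NJ runs at -41.6° + (180° − 149.5°) = -11.10° from the x-axis; with |NJ| = 28.7, J = N + 28.7·(cos -11.10°, sin -11.10°) = (50.52, -25.38). NJ ⟂ JT; with |JT| = 21.9 on the right of NJ, T = J + 21.9·(-0.1925, -0.9813) = (46.31, -46.87). Then |ZT| = |T − Z| = 65.88.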